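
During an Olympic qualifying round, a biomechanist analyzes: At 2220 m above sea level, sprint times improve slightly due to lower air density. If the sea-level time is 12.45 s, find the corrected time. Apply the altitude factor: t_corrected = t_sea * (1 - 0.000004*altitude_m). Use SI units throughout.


Correction factor = 1 - 0.000004 * 2220 = 0.99112
t_corrected = t_sea * factor = 12.45 * 0.99112
t_corrected = 12.3394 s

12.3394 s


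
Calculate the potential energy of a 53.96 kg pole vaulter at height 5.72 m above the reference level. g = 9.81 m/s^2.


PE = m * g * h
PE = 53.96 * 9.81 * 5.72
PE = 529.3476 * 5.72 = 3027.8683 J

3027.8683 J


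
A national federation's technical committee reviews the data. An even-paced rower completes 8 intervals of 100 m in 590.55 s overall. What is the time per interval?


Split time = total_time / n_laps = 590.55 / 8
Split time = 73.8187 s per lap

73.8187 s


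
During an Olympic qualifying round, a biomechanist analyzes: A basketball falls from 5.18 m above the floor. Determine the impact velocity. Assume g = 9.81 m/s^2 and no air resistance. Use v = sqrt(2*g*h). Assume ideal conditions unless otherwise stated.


v = sqrt(2 * g * h)
v = sqrt(2 * 9.81 * 5.18)
v = sqrt(101.6316) = 10.0812 m/s

10.0812 m/s


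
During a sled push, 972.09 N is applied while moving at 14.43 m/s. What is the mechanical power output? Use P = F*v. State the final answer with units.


P = F * v
P = 972.09 * 14.43
P = 14027.2587 W

14027.2587 W


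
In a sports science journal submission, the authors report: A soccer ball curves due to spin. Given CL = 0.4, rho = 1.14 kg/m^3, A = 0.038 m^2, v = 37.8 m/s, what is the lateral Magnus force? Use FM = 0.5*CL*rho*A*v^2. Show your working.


FM = 0.5 * CL * rho * A * v^2
FM = 0.5 * 0.4 * 1.14 * 0.038 * 37.8^2
v^2 = 1428.84
FM = 0.5 * 0.4 * 1.14 * 0.038 * 1428.84 = 12.3795 N

12.3795 N


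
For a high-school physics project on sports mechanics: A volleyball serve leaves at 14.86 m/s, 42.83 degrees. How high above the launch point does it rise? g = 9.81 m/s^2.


H = (v*sin(theta))^2 / (2*g)
vy = v*sin(theta) = 14.86 * sin(42.83 deg) = 10.1022 m/s
H = vy^2 / (2*g) = 102.0546 / (2*9.81)
H = 102.0546 / 19.62 = 5.2016 m

5.2016 m


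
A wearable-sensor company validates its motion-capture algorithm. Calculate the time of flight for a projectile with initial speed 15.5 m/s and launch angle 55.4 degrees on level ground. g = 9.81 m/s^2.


T = 2*v*sin(theta)/g
sin(theta) = sin(55.4 deg) = 0.8231
T = 2*15.5*0.8231 / 9.81
T = 25.5172 / 9.81 = 2.6011 s

2.6011 s


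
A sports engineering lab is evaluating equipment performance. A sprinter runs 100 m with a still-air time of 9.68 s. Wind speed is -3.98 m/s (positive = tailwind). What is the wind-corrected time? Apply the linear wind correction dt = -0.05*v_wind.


dt = -0.05 * v_wind = -0.05 * -3.98 = 0.199 s
t_corrected = t_still + dt = 9.68 + (0.199)
t_corrected = 9.879 s

9.879 s


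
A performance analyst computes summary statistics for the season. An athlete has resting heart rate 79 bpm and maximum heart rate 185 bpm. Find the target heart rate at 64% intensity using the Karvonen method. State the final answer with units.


Target = HRrest + pct*(HRmax - HRrest)
Heart rate reserve = HRmax - HRrest = 185 - 79 = 106 bpm
Fraction = 64% = 0.64
Target = 79 + 0.64 * 106
Target = 79 + 67.84 = 146.84 bpm

146.84 bpm


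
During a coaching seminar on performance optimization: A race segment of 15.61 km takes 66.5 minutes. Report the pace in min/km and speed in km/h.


Pace = time / distance = 66.5 min / 15.61 km = 4.2601 min/km
Speed = distance / time_in_hours = 15.61 / 1.1083 hr
Speed = 14.0842 km/h

4.2601 min/km, 14.0842 km/h


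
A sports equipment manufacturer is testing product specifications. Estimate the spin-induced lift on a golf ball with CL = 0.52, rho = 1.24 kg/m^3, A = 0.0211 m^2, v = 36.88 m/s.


FM = 0.5 * CL * rho * A * v^2
FM = 0.5 * 0.52 * 1.24 * 0.0211 * 36.88^2
v^2 = 1360.1344
FM = 0.5 * 0.52 * 1.24 * 0.0211 * 1360.1344 = 9.2525 N

9.2525 N


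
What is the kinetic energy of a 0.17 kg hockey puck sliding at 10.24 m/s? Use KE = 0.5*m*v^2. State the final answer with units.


KE = 0.5 * m * v^2
KE = 0.5 * 0.17 * 10.24^2
KE = 0.5 * 0.17 * 104.8576 = 8.9129 J

8.9129 J


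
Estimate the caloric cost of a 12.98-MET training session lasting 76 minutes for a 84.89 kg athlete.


kcal = MET * mass * time_hr
Convert time: 76 min = 1.2667 hr
kcal = 12.98 * 84.89 * 1.2667
kcal = 1395.7048 kcal

1395.7048 kcal


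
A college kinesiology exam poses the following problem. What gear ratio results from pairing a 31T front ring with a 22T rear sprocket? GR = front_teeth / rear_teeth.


GR = front_teeth / rear_teeth
GR = 31 / 22
GR = 1.4091

1.4091


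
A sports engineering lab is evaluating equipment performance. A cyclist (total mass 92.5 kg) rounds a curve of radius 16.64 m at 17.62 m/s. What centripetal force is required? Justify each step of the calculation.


Fc = m * v^2 / r
v^2 = 17.62^2 = 310.4644
Fc = 92.5 * 310.4644 / 16.64
Fc = 28717.957 / 16.64 = 1725.8388 N

1725.8388 N


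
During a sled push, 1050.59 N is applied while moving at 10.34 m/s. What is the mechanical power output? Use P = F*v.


P = F * v
P = 1050.59 * 10.34
P = 10863.1006 W

10863.1006 W


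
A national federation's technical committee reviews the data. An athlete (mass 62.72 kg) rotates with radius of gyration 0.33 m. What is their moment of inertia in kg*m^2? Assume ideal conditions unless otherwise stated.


I = m * k^2
I = 62.72 * 0.33^2
I = 62.72 * 0.1089 = 6.8302 kg*m^2

6.8302 kg*m^2


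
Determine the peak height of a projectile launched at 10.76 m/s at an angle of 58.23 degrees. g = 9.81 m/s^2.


H = (v*sin(theta))^2 / (2*g)
vy = v*sin(theta) = 10.76 * sin(58.23 deg) = 9.1478 m/s
H = vy^2 / (2*g) = 83.6825 / (2*9.81)
H = 83.6825 / 19.62 = 4.2652 m

4.2652 m


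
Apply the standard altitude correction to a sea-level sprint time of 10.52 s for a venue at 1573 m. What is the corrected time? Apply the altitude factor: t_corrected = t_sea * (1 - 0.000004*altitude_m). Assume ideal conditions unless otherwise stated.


Correction factor = 1 - 0.000004 * 1573 = 0.993708
t_corrected = t_sea * factor = 10.52 * 0.993708
t_corrected = 10.4538 s

10.4538 s


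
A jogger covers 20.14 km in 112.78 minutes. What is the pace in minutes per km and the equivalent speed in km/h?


Pace = time / distance = 112.78 min / 20.14 km = 5.5998 min/km
Speed = distance / time_in_hours = 20.14 / 1.8797 hr
Speed = 10.7147 km/h

5.5998 min/km, 10.7147 km/h


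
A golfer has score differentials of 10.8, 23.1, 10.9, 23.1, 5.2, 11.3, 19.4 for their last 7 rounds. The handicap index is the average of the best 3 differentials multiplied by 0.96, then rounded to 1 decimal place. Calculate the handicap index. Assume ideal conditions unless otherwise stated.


All differentials: 10.8, 23.1, 10.9, 23.1, 5.2, 11.3, 19.4
Sorted: 5.2, 10.8, 10.9, 11.3, 19.4, 23.1, 23.1
Best 3: 5.2, 10.8, 10.9
Average of best = 26.9 / 3 = 8.9667
Raw index = 8.9667 * 0.96 = 8.608
Handicap index = round(8.608, 1) = 8.6

8.6


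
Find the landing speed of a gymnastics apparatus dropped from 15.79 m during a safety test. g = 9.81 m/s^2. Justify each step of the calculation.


v = sqrt(2 * g * h)
v = sqrt(2 * 9.81 * 15.79)
v = sqrt(309.7998) = 17.6011 m/s

17.6011 m/s


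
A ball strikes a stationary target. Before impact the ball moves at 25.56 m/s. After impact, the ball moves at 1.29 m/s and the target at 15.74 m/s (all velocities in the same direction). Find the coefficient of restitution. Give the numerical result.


e = (v2_after - v1_after) / (v1_before - v2_before)
Numerator = 15.74 - 1.29 = 14.45
Denominator = 25.56 - 0 = 25.56
e = 14.45 / 25.56 = 0.5653

0.5653


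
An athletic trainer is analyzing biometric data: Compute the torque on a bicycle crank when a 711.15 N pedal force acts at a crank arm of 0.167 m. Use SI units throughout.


tau = F * d
tau = 711.15 * 0.167
tau = 118.7621 N*m

118.7621 N*m


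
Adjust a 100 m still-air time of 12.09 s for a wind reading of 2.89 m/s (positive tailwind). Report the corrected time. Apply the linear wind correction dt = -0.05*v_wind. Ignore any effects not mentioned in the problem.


dt = -0.05 * v_wind = -0.05 * 2.89 = -0.1445 s
t_corrected = t_still + dt = 12.09 + (-0.1445)
t_corrected = 11.9455 s

11.9455 s


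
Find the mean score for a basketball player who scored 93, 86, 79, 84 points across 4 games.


Average = sum / n
Sum = 342
Average = 342 / 4 = 85.5

85.5


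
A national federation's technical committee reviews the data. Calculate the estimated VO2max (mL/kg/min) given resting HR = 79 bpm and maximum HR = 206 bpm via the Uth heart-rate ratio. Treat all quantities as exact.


VO2max = 15.3 * HRmax / HRrest
VO2max = 15.3 * 206 / 79
VO2max = 3151.8 / 79 = 39.8962 mL/kg/min

39.8962 mL/kg/min


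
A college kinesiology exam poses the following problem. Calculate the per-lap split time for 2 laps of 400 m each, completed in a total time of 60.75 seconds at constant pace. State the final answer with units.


Split time = total_time / n_laps = 60.75 / 2
Split time = 30.375 s per lap

30.375 s


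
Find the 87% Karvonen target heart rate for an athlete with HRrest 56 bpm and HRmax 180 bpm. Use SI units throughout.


Target = HRrest + pct*(HRmax - HRrest)
Heart rate reserve = HRmax - HRrest = 180 - 56 = 124 bpm
Fraction = 87% = 0.87
Target = 56 + 0.87 * 124
Target = 56 + 107.88 = 163.88 bpm

163.88 bpm


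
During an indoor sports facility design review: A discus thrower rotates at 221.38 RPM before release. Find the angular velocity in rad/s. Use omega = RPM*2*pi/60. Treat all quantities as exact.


omega = RPM * 2 * pi / 60
omega = 221.38 * 2 * 3.14159 / 60
omega = 1390.9716 / 60 = 23.1829 rad/s

23.1829 rad/s


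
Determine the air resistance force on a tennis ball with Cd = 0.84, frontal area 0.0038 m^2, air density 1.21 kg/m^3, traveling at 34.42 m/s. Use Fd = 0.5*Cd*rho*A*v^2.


Fd = 0.5 * Cd * rho * A * v^2
Fd = 0.5 * 0.84 * 1.21 * 0.0038 * 34.42^2
v^2 = 1184.7364
Fd = 0.5 * 0.84 * 1.21 * 0.0038 * 1184.7364 = 2.2879 N

2.2879 N


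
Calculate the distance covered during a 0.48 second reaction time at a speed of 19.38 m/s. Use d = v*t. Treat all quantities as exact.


d = v * t
d = 19.38 * 0.48
d = 9.3024 m

9.3024 m


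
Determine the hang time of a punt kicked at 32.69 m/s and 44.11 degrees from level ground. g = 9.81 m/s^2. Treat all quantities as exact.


T = 2*v*sin(theta)/g
sin(theta) = sin(44.11 deg) = 0.696
T = 2*32.69*0.696 / 9.81
T = 45.507 / 9.81 = 4.6388 s

4.6388 s


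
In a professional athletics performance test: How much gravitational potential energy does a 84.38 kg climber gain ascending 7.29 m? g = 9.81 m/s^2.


PE = m * g * h
PE = 84.38 * 9.81 * 7.29
PE = 827.7678 * 7.29 = 6034.4273 J

6034.4273 J


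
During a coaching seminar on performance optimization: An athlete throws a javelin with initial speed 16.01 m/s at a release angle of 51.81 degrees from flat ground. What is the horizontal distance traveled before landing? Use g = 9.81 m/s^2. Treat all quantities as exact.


R = v^2 * sin(2*theta) / g
Convert angle to radians: theta = 51.81 deg = 0.9043 rad
sin(2*theta) = sin(1.8085) = 0.9719
R = 16.01^2 * 0.9719 / 9.81
R = 256.3201 * 0.9719 / 9.81 = 25.3937 m

25.3937 m


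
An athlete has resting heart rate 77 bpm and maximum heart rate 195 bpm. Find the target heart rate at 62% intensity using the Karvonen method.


Target = HRrest + pct*(HRmax - HRrest)
Heart rate reserve = HRmax - HRrest = 195 - 77 = 118 bpm
Fraction = 62% = 0.62
Target = 77 + 0.62 * 118
Target = 77 + 73.16 = 150.16 bpm

150.16 bpm


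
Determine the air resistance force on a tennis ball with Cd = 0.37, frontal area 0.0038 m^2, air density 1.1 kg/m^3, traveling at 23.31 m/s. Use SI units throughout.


Fd = 0.5 * Cd * rho * A * v^2
Fd = 0.5 * 0.37 * 1.1 * 0.0038 * 23.31^2
v^2 = 543.3561
Fd = 0.5 * 0.37 * 1.1 * 0.0038 * 543.3561 = 0.4202 N

0.4202 N


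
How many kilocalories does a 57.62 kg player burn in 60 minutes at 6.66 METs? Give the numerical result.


kcal = MET * mass * time_hr
Convert time: 60 min = 1 hr
kcal = 6.66 * 57.62 * 1
kcal = 383.7492 kcal

383.7492 kcal


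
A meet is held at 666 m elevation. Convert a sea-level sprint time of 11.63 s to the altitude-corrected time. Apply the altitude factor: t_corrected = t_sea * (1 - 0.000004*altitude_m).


Correction factor = 1 - 0.000004 * 666 = 0.997336
t_corrected = t_sea * factor = 11.63 * 0.997336
t_corrected = 11.599 s

11.599 s


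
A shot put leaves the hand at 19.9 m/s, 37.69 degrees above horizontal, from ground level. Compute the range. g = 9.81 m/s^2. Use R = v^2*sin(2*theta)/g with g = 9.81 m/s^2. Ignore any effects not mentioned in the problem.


R = v^2 * sin(2*theta) / g
Convert angle to radians: theta = 37.69 deg = 0.6578 rad
sin(2*theta) = sin(1.3156) = 0.9676
R = 19.9^2 * 0.9676 / 9.81
R = 396.01 * 0.9676 / 9.81 = 39.0609 m

39.0609 m


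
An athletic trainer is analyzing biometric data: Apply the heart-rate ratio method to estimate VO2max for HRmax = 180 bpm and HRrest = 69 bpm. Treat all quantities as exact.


VO2max = 15.3 * HRmax / HRrest
VO2max = 15.3 * 180 / 69
VO2max = 2754 / 69 = 39.913 mL/kg/min

39.913 mL/kg/min


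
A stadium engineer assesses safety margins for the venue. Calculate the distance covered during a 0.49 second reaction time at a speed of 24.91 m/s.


d = v * t
d = 24.91 * 0.49
d = 12.2059 m

12.2059 m


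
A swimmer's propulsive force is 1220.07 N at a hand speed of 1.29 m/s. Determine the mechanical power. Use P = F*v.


P = F * v
P = 1220.07 * 1.29
P = 1573.8903 W

1573.8903 W


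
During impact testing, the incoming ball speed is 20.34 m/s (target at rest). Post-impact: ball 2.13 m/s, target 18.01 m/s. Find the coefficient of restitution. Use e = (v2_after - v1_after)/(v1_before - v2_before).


e = (v2_after - v1_after) / (v1_before - v2_before)
Numerator = 18.01 - 2.13 = 15.88
Denominator = 20.34 - 0 = 20.34
e = 15.88 / 20.34 = 0.7807

0.7807


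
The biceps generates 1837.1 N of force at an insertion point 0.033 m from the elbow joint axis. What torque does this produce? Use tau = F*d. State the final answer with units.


tau = F * d
tau = 1837.1 * 0.033
tau = 60.6243 N*m

60.6243 N*m


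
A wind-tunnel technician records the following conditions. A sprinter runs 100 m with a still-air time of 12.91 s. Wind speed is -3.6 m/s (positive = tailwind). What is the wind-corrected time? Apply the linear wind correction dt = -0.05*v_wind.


dt = -0.05 * v_wind = -0.05 * -3.6 = 0.18 s
t_corrected = t_still + dt = 12.91 + (0.18)
t_corrected = 13.09 s

13.09 s


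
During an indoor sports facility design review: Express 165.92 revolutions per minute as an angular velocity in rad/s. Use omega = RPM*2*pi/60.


omega = RPM * 2 * pi / 60
omega = 165.92 * 2 * 3.14159 / 60
omega = 1042.5061 / 60 = 17.3751 rad/s

17.3751 rad/s


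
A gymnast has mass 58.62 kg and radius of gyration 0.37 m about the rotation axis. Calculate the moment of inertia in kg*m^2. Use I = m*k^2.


I = m * k^2
I = 58.62 * 0.37^2
I = 58.62 * 0.1369 = 8.0251 kg*m^2

8.0251 kg*m^2


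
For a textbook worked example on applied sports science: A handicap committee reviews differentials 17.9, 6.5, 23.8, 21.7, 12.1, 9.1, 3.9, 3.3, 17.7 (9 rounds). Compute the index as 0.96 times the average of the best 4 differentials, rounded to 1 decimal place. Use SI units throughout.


All differentials: 17.9, 6.5, 23.8, 21.7, 12.1, 9.1, 3.9, 3.3, 17.7
Sorted: 3.3, 3.9, 6.5, 9.1, 12.1, 17.7, 17.9, 21.7, 23.8
Best 4: 3.3, 3.9, 6.5, 9.1
Average of best = 22.8 / 4 = 5.7
Raw index = 5.7 * 0.96 = 5.472
Handicap index = round(5.472, 1) = 5.5

5.5


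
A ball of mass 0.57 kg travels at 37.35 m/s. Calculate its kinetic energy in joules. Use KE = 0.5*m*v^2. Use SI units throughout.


KE = 0.5 * m * v^2
KE = 0.5 * 0.57 * 37.35^2
KE = 0.5 * 0.57 * 1395.0225 = 397.5814 J

397.5814 J


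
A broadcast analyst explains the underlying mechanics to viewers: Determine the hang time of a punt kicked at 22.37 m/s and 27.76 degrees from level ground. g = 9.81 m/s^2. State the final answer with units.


T = 2*v*sin(theta)/g
sin(theta) = sin(27.76 deg) = 0.4658
T = 2*22.37*0.4658 / 9.81
T = 20.8385 / 9.81 = 2.1242 s

2.1242 s


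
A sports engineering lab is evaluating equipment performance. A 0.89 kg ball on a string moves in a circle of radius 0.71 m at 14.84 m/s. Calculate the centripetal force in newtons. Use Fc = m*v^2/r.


Fc = m * v^2 / r
v^2 = 14.84^2 = 220.2256
Fc = 0.89 * 220.2256 / 0.71
Fc = 196.0008 / 0.71 = 276.0574 N

276.0574 N


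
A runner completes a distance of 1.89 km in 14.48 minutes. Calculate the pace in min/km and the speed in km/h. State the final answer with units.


Pace = time / distance = 14.48 min / 1.89 km = 7.6614 min/km
Speed = distance / time_in_hours = 1.89 / 0.2413 hr
Speed = 7.8315 km/h

7.6614 min/km, 7.8315 km/h


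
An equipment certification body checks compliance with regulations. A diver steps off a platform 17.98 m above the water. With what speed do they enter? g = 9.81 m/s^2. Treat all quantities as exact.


v = sqrt(2 * g * h)
v = sqrt(2 * 9.81 * 17.98)
v = sqrt(352.7676) = 18.7821 m/s

18.7821 m/s


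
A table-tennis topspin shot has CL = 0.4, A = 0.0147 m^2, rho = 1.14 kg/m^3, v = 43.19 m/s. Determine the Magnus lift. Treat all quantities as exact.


FM = 0.5 * CL * rho * A * v^2
FM = 0.5 * 0.4 * 1.14 * 0.0147 * 43.19^2
v^2 = 1865.3761
FM = 0.5 * 0.4 * 1.14 * 0.0147 * 1865.3761 = 6.252 N

6.252 N


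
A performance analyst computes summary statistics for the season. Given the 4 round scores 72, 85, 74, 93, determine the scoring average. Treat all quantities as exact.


Average = sum / n
Sum = 324
Average = 324 / 4 = 81

81


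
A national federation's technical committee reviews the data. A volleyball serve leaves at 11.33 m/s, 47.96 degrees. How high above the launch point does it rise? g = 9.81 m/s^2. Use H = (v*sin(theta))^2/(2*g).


H = (v*sin(theta))^2 / (2*g)
vy = v*sin(theta) = 11.33 * sin(47.96 deg) = 8.4145 m/s
H = vy^2 / (2*g) = 70.8044 / (2*9.81)
H = 70.8044 / 19.62 = 3.6088 m

3.6088 m


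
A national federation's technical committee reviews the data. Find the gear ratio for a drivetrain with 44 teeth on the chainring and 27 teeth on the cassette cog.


GR = front_teeth / rear_teeth
GR = 44 / 27
GR = 1.6296

1.6296


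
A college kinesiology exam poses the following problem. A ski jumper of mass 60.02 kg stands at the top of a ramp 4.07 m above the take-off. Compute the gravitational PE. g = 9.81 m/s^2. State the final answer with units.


PE = m * g * h
PE = 60.02 * 9.81 * 4.07
PE = 588.7962 * 4.07 = 2396.4005 J

2396.4005 J


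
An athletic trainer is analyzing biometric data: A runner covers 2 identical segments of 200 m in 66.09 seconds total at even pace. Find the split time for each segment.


Split time = total_time / n_laps = 66.09 / 2
Split time = 33.045 s per lap

33.045 s


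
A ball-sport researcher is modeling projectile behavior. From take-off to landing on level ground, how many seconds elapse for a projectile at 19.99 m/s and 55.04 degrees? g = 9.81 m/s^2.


T = 2*v*sin(theta)/g
sin(theta) = sin(55.04 deg) = 0.8196
T = 2*19.99*0.8196 / 9.81
T = 32.7657 / 9.81 = 3.34 s

3.34 s


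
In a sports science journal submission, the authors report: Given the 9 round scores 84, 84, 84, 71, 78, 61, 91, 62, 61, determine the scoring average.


Average = sum / n
Sum = 676
Average = 676 / 9 = 75.1111

75.1111


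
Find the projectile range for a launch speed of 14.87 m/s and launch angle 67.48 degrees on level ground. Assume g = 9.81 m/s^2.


R = v^2 * sin(2*theta) / g
Convert angle to radians: theta = 67.48 deg = 1.1777 rad
sin(2*theta) = sin(2.3555) = 0.7076
R = 14.87^2 * 0.7076 / 9.81
R = 221.1169 * 0.7076 / 9.81 = 15.9493 m

15.9493 m


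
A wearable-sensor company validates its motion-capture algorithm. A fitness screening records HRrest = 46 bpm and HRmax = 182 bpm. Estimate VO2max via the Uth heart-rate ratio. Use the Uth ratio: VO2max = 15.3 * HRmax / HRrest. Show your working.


VO2max = 15.3 * HRmax / HRrest
VO2max = 15.3 * 182 / 46
VO2max = 2784.6 / 46 = 60.5348 mL/kg/min

60.5348 mL/kg/min


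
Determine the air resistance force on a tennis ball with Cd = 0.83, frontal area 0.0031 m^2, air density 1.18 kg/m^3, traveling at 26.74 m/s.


Fd = 0.5 * Cd * rho * A * v^2
Fd = 0.5 * 0.83 * 1.18 * 0.0031 * 26.74^2
v^2 = 715.0276
Fd = 0.5 * 0.83 * 1.18 * 0.0031 * 715.0276 = 1.0855 N

1.0855 N


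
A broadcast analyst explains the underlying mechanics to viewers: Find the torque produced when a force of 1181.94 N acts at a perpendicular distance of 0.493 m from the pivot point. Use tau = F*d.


tau = F * d
tau = 1181.94 * 0.493
tau = 582.6964 N*m

582.6964 N*m


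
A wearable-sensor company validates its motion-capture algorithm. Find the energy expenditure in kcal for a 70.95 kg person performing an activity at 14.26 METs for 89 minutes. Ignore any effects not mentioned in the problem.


kcal = MET * mass * time_hr
Convert time: 89 min = 1.4833 hr
kcal = 14.26 * 70.95 * 1.4833
kcal = 1500.7581 kcal

1500.7581 kcal


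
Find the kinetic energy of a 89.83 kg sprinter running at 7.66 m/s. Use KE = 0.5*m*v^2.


KE = 0.5 * m * v^2
KE = 0.5 * 89.83 * 7.66^2
KE = 0.5 * 89.83 * 58.6756 = 2635.4146 J

2635.4146 J


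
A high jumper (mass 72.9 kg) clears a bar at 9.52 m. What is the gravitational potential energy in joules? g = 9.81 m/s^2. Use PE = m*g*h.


PE = m * g * h
PE = 72.9 * 9.81 * 9.52
PE = 715.149 * 9.52 = 6808.2185 J

6808.2185 J


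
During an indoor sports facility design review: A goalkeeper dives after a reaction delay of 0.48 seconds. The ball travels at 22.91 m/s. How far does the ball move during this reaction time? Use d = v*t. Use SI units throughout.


d = v * t
d = 22.91 * 0.48
d = 10.9968 m

10.9968 m


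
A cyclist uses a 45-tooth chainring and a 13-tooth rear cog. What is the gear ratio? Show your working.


GR = front_teeth / rear_teeth
GR = 45 / 13
GR = 3.4615

3.4615


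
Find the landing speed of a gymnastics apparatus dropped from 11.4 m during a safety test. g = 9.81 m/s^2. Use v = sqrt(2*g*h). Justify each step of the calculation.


v = sqrt(2 * g * h)
v = sqrt(2 * 9.81 * 11.4)
v = sqrt(223.668) = 14.9555 m/s

14.9555 m/s


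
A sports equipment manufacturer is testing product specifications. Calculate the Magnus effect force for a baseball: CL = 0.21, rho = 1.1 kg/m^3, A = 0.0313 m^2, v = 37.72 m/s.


FM = 0.5 * CL * rho * A * v^2
FM = 0.5 * 0.21 * 1.1 * 0.0313 * 37.72^2
v^2 = 1422.7984
FM = 0.5 * 0.21 * 1.1 * 0.0313 * 1422.7984 = 5.1436 N

5.1436 N


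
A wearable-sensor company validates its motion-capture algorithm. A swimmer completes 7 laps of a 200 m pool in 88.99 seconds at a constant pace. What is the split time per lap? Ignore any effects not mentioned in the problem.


Split time = total_time / n_laps = 88.99 / 7
Split time = 12.7129 s per lap

12.7129 s


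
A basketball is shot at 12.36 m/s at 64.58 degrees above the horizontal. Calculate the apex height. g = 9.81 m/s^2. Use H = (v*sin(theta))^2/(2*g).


H = (v*sin(theta))^2 / (2*g)
vy = v*sin(theta) = 12.36 * sin(64.58 deg) = 11.1634 m/s
H = vy^2 / (2*g) = 124.6209 / (2*9.81)
H = 124.6209 / 19.62 = 6.3517 m

6.3517 m


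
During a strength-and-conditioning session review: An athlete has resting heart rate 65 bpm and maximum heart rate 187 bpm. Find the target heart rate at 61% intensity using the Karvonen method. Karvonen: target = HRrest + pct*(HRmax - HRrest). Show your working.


Target = HRrest + pct*(HRmax - HRrest)
Heart rate reserve = HRmax - HRrest = 187 - 65 = 122 bpm
Fraction = 61% = 0.61
Target = 65 + 0.61 * 122
Target = 65 + 74.42 = 139.42 bpm

139.42 bpm


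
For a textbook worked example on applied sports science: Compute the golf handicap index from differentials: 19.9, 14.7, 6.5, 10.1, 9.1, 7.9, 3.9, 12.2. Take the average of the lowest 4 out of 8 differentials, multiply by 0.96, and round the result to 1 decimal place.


All differentials: 19.9, 14.7, 6.5, 10.1, 9.1, 7.9, 3.9, 12.2
Sorted: 3.9, 6.5, 7.9, 9.1, 10.1, 12.2, 14.7, 19.9
Best 4: 3.9, 6.5, 7.9, 9.1
Average of best = 27.4 / 4 = 6.85
Raw index = 6.85 * 0.96 = 6.576
Handicap index = round(6.576, 1) = 6.6

6.6


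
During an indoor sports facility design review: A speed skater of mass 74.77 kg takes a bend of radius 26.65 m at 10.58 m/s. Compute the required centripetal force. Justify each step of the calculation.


Fc = m * v^2 / r
v^2 = 10.58^2 = 111.9364
Fc = 74.77 * 111.9364 / 26.65
Fc = 8369.4846 / 26.65 = 314.052 N

314.052 N


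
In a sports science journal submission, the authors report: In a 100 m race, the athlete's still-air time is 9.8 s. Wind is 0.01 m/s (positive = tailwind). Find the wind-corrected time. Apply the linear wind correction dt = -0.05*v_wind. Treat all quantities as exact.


dt = -0.05 * v_wind = -0.05 * 0.01 = -5.0000e-04 s
t_corrected = t_still + dt = 9.8 + (-5.0000e-04)
t_corrected = 9.7995 s

9.7995 s


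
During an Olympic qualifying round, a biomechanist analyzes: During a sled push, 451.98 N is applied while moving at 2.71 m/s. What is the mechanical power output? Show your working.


P = F * v
P = 451.98 * 2.71
P = 1224.8658 W

1224.8658 W


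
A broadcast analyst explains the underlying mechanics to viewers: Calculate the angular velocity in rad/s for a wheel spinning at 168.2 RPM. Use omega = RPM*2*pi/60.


omega = RPM * 2 * pi / 60
omega = 168.2 * 2 * 3.14159 / 60
omega = 1056.8318 / 60 = 17.6139 rad/s

17.6139 rad/s


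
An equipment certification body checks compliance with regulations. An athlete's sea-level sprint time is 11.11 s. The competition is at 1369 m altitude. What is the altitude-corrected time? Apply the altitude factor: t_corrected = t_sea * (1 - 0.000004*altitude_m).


Correction factor = 1 - 0.000004 * 1369 = 0.994524
t_corrected = t_sea * factor = 11.11 * 0.994524
t_corrected = 11.0492 s

11.0492 s


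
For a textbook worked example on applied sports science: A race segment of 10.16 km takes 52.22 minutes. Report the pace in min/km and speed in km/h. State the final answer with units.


Pace = time / distance = 52.22 min / 10.16 km = 5.1398 min/km
Speed = distance / time_in_hours = 10.16 / 0.8703 hr
Speed = 11.6737 km/h

5.1398 min/km, 11.6737 km/h


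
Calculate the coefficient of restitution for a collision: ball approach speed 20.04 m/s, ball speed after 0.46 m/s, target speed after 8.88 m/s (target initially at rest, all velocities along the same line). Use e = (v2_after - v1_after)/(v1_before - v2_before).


e = (v2_after - v1_after) / (v1_before - v2_before)
Numerator = 8.88 - 0.46 = 8.42
Denominator = 20.04 - 0 = 20.04
e = 8.42 / 20.04 = 0.4202

0.4202


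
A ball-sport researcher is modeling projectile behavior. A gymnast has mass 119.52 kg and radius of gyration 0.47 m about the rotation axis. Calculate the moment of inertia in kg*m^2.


I = m * k^2
I = 119.52 * 0.47^2
I = 119.52 * 0.2209 = 26.402 kg*m^2

26.402 kg*m^2


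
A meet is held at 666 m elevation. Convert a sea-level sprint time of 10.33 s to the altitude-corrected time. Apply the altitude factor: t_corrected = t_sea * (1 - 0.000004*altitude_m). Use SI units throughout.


Correction factor = 1 - 0.000004 * 666 = 0.997336
t_corrected = t_sea * factor = 10.33 * 0.997336
t_corrected = 10.3025 s

10.3025 s


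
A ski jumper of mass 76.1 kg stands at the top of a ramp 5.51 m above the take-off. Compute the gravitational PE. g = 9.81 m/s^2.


PE = m * g * h
PE = 76.1 * 9.81 * 5.51
PE = 746.541 * 5.51 = 4113.4409 J

4113.4409 J


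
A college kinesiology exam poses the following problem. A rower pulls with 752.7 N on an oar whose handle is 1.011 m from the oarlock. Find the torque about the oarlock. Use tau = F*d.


tau = F * d
tau = 752.7 * 1.011
tau = 760.9797 N*m

760.9797 N*m


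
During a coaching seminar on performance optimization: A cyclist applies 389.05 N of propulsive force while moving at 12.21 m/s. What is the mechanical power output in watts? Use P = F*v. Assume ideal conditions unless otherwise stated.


P = F * v
P = 389.05 * 12.21
P = 4750.3005 W

4750.3005 W


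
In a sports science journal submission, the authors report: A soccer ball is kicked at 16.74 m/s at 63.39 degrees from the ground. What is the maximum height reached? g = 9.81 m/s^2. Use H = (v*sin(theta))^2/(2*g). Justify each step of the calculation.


H = (v*sin(theta))^2 / (2*g)
vy = v*sin(theta) = 16.74 * sin(63.39 deg) = 14.9668 m/s
H = vy^2 / (2*g) = 224.0061 / (2*9.81)
H = 224.0061 / 19.62 = 11.4172 m

11.4172 m


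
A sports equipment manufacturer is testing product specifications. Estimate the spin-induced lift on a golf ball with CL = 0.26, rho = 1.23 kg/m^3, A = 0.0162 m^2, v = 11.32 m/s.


FM = 0.5 * CL * rho * A * v^2
FM = 0.5 * 0.26 * 1.23 * 0.0162 * 11.32^2
v^2 = 128.1424
FM = 0.5 * 0.26 * 1.23 * 0.0162 * 128.1424 = 0.3319 N

0.3319 N


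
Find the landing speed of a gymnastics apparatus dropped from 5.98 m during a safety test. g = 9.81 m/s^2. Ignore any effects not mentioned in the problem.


v = sqrt(2 * g * h)
v = sqrt(2 * 9.81 * 5.98)
v = sqrt(117.3276) = 10.8318 m/s

10.8318 m/s


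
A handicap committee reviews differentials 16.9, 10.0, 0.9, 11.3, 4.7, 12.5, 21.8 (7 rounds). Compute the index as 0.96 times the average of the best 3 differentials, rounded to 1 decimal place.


All differentials: 16.9, 10.0, 0.9, 11.3, 4.7, 12.5, 21.8
Sorted: 0.9, 4.7, 10.0, 11.3, 12.5, 16.9, 21.8
Best 3: 0.9, 4.7, 10.0
Average of best = 15.6 / 3 = 5.2
Raw index = 5.2 * 0.96 = 4.992
Handicap index = round(4.992, 1) = 5.0

5.0


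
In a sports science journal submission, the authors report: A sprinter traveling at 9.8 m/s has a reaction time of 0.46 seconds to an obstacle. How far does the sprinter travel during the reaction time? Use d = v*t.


d = v * t
d = 9.8 * 0.46
d = 4.508 m

4.508 m


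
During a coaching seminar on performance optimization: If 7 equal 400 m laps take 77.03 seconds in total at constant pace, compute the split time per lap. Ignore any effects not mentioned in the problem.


Split time = total_time / n_laps = 77.03 / 7
Split time = 11.0043 s per lap

11.0043 s


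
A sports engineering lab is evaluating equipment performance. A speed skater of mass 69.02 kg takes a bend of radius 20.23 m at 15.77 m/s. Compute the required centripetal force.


Fc = m * v^2 / r
v^2 = 15.77^2 = 248.6929
Fc = 69.02 * 248.6929 / 20.23
Fc = 17164.784 / 20.23 = 848.4817 N

848.4817 N


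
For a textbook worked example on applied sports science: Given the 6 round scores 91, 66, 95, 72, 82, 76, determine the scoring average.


Average = sum / n
Sum = 482
Average = 482 / 6 = 80.3333

80.3333


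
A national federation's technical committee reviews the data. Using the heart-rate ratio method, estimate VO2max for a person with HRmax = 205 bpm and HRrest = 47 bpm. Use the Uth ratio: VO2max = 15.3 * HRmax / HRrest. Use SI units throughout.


VO2max = 15.3 * HRmax / HRrest
VO2max = 15.3 * 205 / 47
VO2max = 3136.5 / 47 = 66.734 mL/kg/min

66.734 mL/kg/min


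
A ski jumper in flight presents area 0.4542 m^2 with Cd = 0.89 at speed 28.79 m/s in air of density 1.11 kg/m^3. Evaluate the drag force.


Fd = 0.5 * Cd * rho * A * v^2
Fd = 0.5 * 0.89 * 1.11 * 0.4542 * 28.79^2
v^2 = 828.8641
Fd = 0.5 * 0.89 * 1.11 * 0.4542 * 828.8641 = 185.9574 N

185.9574 N


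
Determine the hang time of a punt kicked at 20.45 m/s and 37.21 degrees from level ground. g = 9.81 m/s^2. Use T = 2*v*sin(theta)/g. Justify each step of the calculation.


T = 2*v*sin(theta)/g
sin(theta) = sin(37.21 deg) = 0.6047
T = 2*20.45*0.6047 / 9.81
T = 24.7338 / 9.81 = 2.5213 s

2.5213 s


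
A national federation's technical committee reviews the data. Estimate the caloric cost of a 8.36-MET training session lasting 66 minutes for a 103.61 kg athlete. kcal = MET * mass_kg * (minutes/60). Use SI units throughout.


kcal = MET * mass * time_hr
Convert time: 66 min = 1.1 hr
kcal = 8.36 * 103.61 * 1.1
kcal = 952.7976 kcal

952.7976 kcal


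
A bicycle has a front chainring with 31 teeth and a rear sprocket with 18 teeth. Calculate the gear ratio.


GR = front_teeth / rear_teeth
GR = 31 / 18
GR = 1.7222

1.7222


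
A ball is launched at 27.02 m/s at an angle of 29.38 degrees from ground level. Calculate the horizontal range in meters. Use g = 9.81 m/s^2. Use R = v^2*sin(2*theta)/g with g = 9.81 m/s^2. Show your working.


R = v^2 * sin(2*theta) / g
Convert angle to radians: theta = 29.38 deg = 0.5128 rad
sin(2*theta) = sin(1.0256) = 0.855
R = 27.02^2 * 0.855 / 9.81
R = 730.0804 * 0.855 / 9.81 = 63.631 m

63.631 m


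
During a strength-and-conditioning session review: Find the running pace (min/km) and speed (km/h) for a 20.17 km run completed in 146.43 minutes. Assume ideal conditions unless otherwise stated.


Pace = time / distance = 146.43 min / 20.17 km = 7.2598 min/km
Speed = distance / time_in_hours = 20.17 / 2.4405 hr
Speed = 8.2647 km/h

7.2598 min/km, 8.2647 km/h


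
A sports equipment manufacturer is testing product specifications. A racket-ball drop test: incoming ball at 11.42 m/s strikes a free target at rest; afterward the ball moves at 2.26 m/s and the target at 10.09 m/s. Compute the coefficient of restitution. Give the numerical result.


e = (v2_after - v1_after) / (v1_before - v2_before)
Numerator = 10.09 - 2.26 = 7.83
Denominator = 11.42 - 0 = 11.42
e = 7.83 / 11.42 = 0.6856

0.6856


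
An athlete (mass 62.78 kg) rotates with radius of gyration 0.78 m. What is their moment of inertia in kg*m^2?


I = m * k^2
I = 62.78 * 0.78^2
I = 62.78 * 0.6084 = 38.1954 kg*m^2

38.1954 kg*m^2


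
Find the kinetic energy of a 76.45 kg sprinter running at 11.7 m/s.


KE = 0.5 * m * v^2
KE = 0.5 * 76.45 * 11.7^2
KE = 0.5 * 76.45 * 136.89 = 5232.6202 J

5232.6202 J


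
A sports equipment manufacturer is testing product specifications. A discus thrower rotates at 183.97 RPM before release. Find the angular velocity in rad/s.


omega = RPM * 2 * pi / 60
omega = 183.97 * 2 * 3.14159 / 60
omega = 1155.9176 / 60 = 19.2653 rad/s

19.2653 rad/s


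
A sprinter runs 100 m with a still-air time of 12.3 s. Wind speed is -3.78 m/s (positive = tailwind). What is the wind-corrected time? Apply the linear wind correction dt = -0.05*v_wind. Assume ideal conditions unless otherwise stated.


dt = -0.05 * v_wind = -0.05 * -3.78 = 0.189 s
t_corrected = t_still + dt = 12.3 + (0.189)
t_corrected = 12.489 s

12.489 s


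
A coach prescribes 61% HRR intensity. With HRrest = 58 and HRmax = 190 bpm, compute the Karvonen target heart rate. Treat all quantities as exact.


Target = HRrest + pct*(HRmax - HRrest)
Heart rate reserve = HRmax - HRrest = 190 - 58 = 132 bpm
Fraction = 61% = 0.61
Target = 58 + 0.61 * 132
Target = 58 + 80.52 = 138.52 bpm

138.52 bpm


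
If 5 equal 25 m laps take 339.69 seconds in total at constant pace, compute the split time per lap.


Split time = total_time / n_laps = 339.69 / 5
Split time = 67.938 s per lap

67.938 s


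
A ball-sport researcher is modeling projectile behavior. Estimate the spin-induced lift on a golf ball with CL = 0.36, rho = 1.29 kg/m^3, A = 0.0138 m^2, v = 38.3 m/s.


FM = 0.5 * CL * rho * A * v^2
FM = 0.5 * 0.36 * 1.29 * 0.0138 * 38.3^2
v^2 = 1466.89
FM = 0.5 * 0.36 * 1.29 * 0.0138 * 1466.89 = 4.7004 N

4.7004 N


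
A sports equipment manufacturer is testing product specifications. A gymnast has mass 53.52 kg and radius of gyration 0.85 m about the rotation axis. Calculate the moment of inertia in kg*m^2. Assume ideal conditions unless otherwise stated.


I = m * k^2
I = 53.52 * 0.85^2
I = 53.52 * 0.7225 = 38.6682 kg*m^2

38.6682 kg*m^2


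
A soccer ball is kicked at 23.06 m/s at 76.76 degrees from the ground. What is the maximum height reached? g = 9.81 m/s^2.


H = (v*sin(theta))^2 / (2*g)
vy = v*sin(theta) = 23.06 * sin(76.76 deg) = 22.447 m/s
H = vy^2 / (2*g) = 503.87 / (2*9.81)
H = 503.87 / 19.62 = 25.6814 m

25.6814 m


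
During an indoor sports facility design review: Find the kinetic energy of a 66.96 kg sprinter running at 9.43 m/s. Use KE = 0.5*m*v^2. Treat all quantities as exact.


KE = 0.5 * m * v^2
KE = 0.5 * 66.96 * 9.43^2
KE = 0.5 * 66.96 * 88.9249 = 2977.2057 J

2977.2057 J


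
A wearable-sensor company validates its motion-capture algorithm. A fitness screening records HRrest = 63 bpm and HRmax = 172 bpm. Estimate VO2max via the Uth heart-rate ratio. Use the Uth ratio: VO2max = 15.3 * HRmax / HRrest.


VO2max = 15.3 * HRmax / HRrest
VO2max = 15.3 * 172 / 63
VO2max = 2631.6 / 63 = 41.7714 mL/kg/min

41.7714 mL/kg/min


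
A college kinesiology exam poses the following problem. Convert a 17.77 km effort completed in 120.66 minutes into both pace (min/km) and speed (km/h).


Pace = time / distance = 120.66 min / 17.77 km = 6.7901 min/km
Speed = distance / time_in_hours = 17.77 / 2.011 hr
Speed = 8.8364 km/h

6.7901 min/km, 8.8364 km/h


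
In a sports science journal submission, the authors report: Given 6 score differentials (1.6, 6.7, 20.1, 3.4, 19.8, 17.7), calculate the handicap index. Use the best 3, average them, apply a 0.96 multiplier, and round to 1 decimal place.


All differentials: 1.6, 6.7, 20.1, 3.4, 19.8, 17.7
Sorted: 1.6, 3.4, 6.7, 17.7, 19.8, 20.1
Best 3: 1.6, 3.4, 6.7
Average of best = 11.7 / 3 = 3.9
Raw index = 3.9 * 0.96 = 3.744
Handicap index = round(3.744, 1) = 3.7

3.7


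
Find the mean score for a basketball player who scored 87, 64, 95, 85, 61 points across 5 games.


Average = sum / n
Sum = 392
Average = 392 / 5 = 78.4

78.4


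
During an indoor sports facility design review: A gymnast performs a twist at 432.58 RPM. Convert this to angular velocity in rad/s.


omega = RPM * 2 * pi / 60
omega = 432.58 * 2 * 3.14159 / 60
omega = 2717.9803 / 60 = 45.2997 rad/s

45.2997 rad/s


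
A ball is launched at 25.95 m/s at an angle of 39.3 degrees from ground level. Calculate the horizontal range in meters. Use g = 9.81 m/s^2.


R = v^2 * sin(2*theta) / g
Convert angle to radians: theta = 39.3 deg = 0.6859 rad
sin(2*theta) = sin(1.3718) = 0.9803
R = 25.95^2 * 0.9803 / 9.81
R = 673.4025 * 0.9803 / 9.81 = 67.2902 m

67.2902 m


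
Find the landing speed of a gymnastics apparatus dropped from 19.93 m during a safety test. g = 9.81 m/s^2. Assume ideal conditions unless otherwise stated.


v = sqrt(2 * g * h)
v = sqrt(2 * 9.81 * 19.93)
v = sqrt(391.0266) = 19.7744 m/s

19.7744 m/s


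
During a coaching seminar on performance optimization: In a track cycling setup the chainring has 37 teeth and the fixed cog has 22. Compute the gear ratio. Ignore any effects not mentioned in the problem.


GR = front_teeth / rear_teeth
GR = 37 / 22
GR = 1.6818

1.6818


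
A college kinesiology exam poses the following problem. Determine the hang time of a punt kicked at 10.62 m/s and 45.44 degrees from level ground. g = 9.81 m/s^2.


T = 2*v*sin(theta)/g
sin(theta) = sin(45.44 deg) = 0.7125
T = 2*10.62*0.7125 / 9.81
T = 15.1338 / 9.81 = 1.5427 s

1.5427 s


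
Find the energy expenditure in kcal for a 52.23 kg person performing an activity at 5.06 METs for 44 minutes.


kcal = MET * mass * time_hr
Convert time: 44 min = 0.7333 hr
kcal = 5.06 * 52.23 * 0.7333
kcal = 193.8081 kcal

193.8081 kcal


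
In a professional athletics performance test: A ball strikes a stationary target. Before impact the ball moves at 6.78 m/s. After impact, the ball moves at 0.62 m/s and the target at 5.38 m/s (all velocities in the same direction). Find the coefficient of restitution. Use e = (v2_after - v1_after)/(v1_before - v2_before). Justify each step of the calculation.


e = (v2_after - v1_after) / (v1_before - v2_before)
Numerator = 5.38 - 0.62 = 4.76
Denominator = 6.78 - 0 = 6.78
e = 4.76 / 6.78 = 0.7021

0.7021
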